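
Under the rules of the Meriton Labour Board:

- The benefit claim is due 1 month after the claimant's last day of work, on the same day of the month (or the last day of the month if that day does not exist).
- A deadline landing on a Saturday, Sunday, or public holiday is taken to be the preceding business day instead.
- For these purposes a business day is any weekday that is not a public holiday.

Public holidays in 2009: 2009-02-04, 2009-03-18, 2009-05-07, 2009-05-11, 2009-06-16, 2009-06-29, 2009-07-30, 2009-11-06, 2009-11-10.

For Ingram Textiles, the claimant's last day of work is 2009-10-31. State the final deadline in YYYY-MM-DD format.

1 month after 2009-10-31, on the same day of the month, is 2009-11-30 (day 31 does not exist in November, so the month's last day is used).
Since 2009-11-30 is a Monday and not a holiday, the date is unchanged.
Deadline: 2009-11-30.

2009-11-30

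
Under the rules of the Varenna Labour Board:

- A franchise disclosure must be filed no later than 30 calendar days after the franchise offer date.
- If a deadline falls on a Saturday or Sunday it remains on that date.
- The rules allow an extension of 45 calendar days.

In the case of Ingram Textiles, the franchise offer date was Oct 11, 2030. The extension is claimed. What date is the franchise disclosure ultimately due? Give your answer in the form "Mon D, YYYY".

30 calendar days after Oct 11, 2030 is Nov 10, 2030.
Nov 10, 2030 falls on a Sunday. The rules make no weekend/holiday allowance, so it remains Nov 10, 2030.
Applying the 45-calendar-day extension: Nov 10, 2030 + 45 days = Dec 25, 2030.
No adjustment is made for weekends or holidays, so Dec 25, 2030 stands.
Final deadline: Dec 25, 2030.

Dec 25, 2030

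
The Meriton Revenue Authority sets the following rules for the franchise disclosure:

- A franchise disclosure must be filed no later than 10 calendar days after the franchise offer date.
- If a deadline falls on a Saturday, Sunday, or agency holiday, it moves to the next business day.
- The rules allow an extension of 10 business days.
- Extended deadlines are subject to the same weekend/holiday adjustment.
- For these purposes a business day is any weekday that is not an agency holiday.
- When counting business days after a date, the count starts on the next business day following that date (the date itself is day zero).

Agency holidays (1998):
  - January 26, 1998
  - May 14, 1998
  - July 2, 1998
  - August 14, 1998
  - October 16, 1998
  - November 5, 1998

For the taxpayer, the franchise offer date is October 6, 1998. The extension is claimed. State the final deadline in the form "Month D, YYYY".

From October 6, 1998, 10 calendar days later is October 16, 1998.
October 16, 1998 falls on a listed holiday. Rolling to the next business day gives October 19, 1998, a Monday.
Applying the 10-business-day extension: 10 business days after October 19, 1998 is November 2, 1998.
Since November 2, 1998 is a Monday and not a holiday, the date is unchanged.
So the filing is due November 2, 1998.

November 2, 1998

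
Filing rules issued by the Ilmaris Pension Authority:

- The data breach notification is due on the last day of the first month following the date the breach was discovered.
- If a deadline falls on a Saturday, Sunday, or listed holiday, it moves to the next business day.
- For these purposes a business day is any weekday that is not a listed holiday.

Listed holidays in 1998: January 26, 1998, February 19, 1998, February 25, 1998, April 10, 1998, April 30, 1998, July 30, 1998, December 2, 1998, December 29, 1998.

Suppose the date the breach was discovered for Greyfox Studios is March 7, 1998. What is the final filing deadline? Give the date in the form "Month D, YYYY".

May 1, 1998

1 month after March 7, 1998 falls in April 1998; the last day of that month is April 30, 1998.
April 30, 1998 is a listed holiday, so it moves to the next business day, May 1, 1998 (Friday).
So the filing is due May 1, 1998.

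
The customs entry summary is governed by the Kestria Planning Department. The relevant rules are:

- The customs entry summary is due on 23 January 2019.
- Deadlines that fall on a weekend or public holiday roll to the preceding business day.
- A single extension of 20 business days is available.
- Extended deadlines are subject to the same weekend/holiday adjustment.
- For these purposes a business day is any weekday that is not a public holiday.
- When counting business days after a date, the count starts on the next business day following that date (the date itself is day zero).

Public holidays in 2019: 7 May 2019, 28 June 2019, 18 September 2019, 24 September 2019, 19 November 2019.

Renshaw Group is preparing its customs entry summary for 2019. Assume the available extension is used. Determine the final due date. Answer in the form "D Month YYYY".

The statutory due date is 23 January 2019.
23 January 2019 is a Wednesday and not a listed holiday, so it stands.
Counting 20 further business days from 23 January 2019 reaches 20 February 2019.
20 February 2019 (Wednesday) is already a business day.
Deadline: 20 February 2019.

20 February 2019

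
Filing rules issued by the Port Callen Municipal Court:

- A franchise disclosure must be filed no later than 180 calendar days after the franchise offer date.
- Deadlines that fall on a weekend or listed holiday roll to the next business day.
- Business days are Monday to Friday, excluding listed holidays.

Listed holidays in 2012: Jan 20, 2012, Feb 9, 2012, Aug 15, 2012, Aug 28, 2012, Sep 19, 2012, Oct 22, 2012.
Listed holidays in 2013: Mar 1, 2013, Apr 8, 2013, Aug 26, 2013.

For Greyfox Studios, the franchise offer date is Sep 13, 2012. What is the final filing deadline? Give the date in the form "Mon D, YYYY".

180 calendar days after Sep 13, 2012 is Mar 12, 2013.
Since Mar 12, 2013 is a Tuesday and not a holiday, the date is unchanged.
Deadline: Mar 12, 2013.

Mar 12, 2013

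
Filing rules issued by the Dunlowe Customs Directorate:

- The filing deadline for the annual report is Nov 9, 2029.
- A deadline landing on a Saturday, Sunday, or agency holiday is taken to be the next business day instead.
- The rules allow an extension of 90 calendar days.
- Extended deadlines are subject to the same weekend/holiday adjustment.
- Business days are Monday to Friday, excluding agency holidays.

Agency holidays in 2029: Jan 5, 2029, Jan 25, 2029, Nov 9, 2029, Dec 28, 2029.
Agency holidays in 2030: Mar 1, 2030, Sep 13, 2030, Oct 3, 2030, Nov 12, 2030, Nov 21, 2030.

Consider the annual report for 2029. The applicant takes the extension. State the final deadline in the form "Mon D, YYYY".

Feb 11, 2030

The stated deadline is Nov 9, 2029.
Nov 9, 2029 falls on a listed holiday. Rolling to the next business day gives Nov 12, 2029, a Monday.
The 90-calendar-day extension moves the deadline from Nov 12, 2029 to Feb 10, 2030.
Feb 10, 2030 is a Sunday, so it moves to the next business day, Feb 11, 2030 (Monday).
So the filing is due Feb 11, 2030.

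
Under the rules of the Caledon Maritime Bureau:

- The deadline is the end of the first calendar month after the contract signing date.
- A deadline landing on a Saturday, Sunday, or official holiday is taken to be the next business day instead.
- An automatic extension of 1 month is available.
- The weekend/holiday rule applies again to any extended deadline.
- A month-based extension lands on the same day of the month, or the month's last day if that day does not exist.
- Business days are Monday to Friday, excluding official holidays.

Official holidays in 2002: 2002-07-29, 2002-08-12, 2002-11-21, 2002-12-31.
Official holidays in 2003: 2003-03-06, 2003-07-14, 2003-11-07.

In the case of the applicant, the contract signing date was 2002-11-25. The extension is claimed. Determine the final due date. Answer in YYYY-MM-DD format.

2003-02-03

1 month after 2002-11-25 falls in December 2002; the last day of that month is 2002-12-31.
2002-12-31 is a listed holiday; the next business day is 2003-01-01 (Wednesday).
Applying the 1 month extension: 1 month after 2003-01-01 is 2003-02-01.
2003-02-01 is a Saturday, so it moves to the next business day, 2003-02-03 (Monday).
Deadline: 2003-02-03.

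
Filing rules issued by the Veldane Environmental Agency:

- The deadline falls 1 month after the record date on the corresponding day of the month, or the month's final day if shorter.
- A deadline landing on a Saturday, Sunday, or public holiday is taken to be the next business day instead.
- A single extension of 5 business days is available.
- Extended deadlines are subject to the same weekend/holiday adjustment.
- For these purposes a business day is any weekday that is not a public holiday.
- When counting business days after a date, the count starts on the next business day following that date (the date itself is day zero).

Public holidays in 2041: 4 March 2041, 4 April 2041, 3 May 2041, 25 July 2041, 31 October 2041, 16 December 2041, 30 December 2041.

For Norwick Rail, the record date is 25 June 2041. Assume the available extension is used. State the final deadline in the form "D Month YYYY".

2 August 2041

1 month from 25 June 2041 is 25 July 2041.
Because 25 July 2041 is a listed holiday, the deadline becomes 26 July 2041 (Friday).
Applying the 5-business-day extension: 5 business days after 26 July 2041 is 2 August 2041.
Since 2 August 2041 is a Friday and not a holiday, the date is unchanged.
So the filing is due 2 August 2041.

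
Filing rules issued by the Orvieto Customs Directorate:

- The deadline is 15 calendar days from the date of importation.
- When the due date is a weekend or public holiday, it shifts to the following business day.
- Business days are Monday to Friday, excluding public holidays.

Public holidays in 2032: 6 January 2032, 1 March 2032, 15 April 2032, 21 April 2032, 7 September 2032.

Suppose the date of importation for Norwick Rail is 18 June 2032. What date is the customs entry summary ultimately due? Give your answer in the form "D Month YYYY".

Trigger date 18 June 2032 + 15 calendar days = 3 July 2032.
Because 3 July 2032 is a Saturday, the deadline becomes 5 July 2032 (Monday).
The final due date is 5 July 2032.

5 July 2032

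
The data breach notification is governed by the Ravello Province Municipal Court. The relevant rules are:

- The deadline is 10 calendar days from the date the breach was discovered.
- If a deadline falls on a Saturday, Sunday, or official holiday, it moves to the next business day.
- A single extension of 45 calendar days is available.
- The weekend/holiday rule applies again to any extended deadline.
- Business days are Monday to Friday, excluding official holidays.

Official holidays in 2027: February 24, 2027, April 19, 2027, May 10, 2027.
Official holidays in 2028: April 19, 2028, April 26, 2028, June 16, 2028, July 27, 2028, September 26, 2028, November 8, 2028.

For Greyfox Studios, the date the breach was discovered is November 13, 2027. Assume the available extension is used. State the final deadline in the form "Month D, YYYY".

January 7, 2028

From November 13, 2027, 10 calendar days later is November 23, 2027.
November 23, 2027 falls on a Tuesday, which is a business day, so no adjustment is needed.
With the 45-day extension, November 23, 2027 becomes January 7, 2028.
January 7, 2028 is a Friday and not a listed holiday, so it stands.
The final due date is January 7, 2028.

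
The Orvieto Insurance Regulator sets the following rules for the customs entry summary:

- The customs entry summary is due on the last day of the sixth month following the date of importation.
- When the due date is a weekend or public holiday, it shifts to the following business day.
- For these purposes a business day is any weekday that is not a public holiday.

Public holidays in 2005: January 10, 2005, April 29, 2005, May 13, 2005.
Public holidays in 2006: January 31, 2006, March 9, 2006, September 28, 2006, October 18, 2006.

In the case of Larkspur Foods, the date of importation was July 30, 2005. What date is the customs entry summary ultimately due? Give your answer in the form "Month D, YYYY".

The sixth month after July 30, 2005 is January 2006, whose last day is January 31, 2006.
January 31, 2006 falls on a listed holiday. Rolling to the next business day gives February 1, 2006, a Wednesday.
So the filing is due February 1, 2006.

February 1, 2006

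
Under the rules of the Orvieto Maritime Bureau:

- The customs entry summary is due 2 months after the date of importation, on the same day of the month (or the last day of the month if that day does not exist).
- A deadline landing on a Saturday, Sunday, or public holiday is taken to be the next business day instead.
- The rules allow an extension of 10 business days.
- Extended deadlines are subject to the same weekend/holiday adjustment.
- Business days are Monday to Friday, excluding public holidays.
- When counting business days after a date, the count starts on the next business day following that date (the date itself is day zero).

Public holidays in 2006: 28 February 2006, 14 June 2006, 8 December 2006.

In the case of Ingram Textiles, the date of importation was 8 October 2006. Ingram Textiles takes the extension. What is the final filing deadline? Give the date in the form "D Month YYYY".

2 months from 8 October 2006 is 8 December 2006.
8 December 2006 is a listed holiday; the next business day is 11 December 2006 (Monday).
The 10-business-day extension runs from 11 December 2006 to 25 December 2006.
25 December 2006 is a Monday and not a listed holiday, so it stands.
So the filing is due 25 December 2006.

25 December 2006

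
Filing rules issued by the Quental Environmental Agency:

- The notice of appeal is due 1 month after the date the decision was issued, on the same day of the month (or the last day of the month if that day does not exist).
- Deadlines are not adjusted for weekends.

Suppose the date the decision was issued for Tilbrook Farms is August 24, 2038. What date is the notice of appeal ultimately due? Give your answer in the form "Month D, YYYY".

Moving 1 month forward from August 24, 2038 on the corresponding day gives September 24, 2038.
September 24, 2038 falls on a Friday. The rules make no weekend/holiday allowance, so it remains September 24, 2038.
Final deadline: September 24, 2038.

September 24, 2038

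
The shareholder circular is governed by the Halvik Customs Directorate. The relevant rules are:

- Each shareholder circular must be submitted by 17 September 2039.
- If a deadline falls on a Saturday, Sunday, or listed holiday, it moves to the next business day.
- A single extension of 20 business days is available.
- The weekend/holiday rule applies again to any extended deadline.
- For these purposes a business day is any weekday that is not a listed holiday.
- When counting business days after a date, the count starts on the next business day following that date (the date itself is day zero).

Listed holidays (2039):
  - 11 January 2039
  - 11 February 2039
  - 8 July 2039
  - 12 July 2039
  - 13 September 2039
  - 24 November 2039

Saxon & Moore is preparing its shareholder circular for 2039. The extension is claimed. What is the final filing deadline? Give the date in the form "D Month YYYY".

17 October 2039

The stated deadline is 17 September 2039.
17 September 2039 is a Saturday, so it moves to the next business day, 19 September 2039 (Monday).
Counting 20 further business days from 19 September 2039 reaches 17 October 2039.
Since 17 October 2039 is a Monday and not a holiday, the date is unchanged.
Final deadline: 17 October 2039.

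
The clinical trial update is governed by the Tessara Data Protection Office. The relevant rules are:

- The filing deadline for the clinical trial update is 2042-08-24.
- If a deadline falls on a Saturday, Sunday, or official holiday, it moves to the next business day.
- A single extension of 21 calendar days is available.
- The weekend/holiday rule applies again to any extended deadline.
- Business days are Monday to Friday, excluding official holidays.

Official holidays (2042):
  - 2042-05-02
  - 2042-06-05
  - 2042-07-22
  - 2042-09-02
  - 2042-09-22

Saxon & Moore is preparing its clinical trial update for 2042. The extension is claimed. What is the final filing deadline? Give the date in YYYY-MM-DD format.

2042-09-15

Start from the fixed due date, 2042-08-24.
2042-08-24 is a Sunday, so it moves to the next business day, 2042-08-25 (Monday).
The 21-calendar-day extension moves the deadline from 2042-08-25 to 2042-09-15.
2042-09-15 is a Monday and not a listed holiday, so it stands.
Deadline: 2042-09-15.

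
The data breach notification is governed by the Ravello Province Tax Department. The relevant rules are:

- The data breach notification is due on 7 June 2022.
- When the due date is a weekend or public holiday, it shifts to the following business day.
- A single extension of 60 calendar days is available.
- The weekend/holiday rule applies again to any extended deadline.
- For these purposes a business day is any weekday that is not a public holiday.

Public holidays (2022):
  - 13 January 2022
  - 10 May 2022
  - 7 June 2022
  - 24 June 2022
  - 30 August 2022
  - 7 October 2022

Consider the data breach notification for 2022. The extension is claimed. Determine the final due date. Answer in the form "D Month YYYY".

8 August 2022

The statutory due date is 7 June 2022.
7 June 2022 is a listed holiday, so it moves to the next business day, 8 June 2022 (Wednesday).
The 60-calendar-day extension moves the deadline from 8 June 2022 to 7 August 2022.
7 August 2022 falls on a Sunday. Rolling to the next business day gives 8 August 2022, a Monday.
The final due date is 8 August 2022.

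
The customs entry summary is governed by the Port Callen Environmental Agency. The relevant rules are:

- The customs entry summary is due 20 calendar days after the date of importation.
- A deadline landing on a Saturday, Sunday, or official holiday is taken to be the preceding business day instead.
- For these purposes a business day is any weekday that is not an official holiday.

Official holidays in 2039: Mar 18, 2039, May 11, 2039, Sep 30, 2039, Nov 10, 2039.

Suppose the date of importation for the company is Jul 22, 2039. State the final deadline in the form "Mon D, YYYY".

20 calendar days after Jul 22, 2039 is Aug 11, 2039.
Aug 11, 2039 (Thursday) is already a business day.
The final due date is Aug 11, 2039.

Aug 11, 2039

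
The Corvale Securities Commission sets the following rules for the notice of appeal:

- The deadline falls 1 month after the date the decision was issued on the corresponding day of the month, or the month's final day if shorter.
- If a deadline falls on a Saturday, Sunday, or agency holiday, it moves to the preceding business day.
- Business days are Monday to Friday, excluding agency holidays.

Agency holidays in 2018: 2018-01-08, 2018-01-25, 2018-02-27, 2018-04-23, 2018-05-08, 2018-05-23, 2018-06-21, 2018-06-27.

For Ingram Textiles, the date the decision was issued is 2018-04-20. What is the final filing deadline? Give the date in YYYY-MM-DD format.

2018-05-18

1 month from 2018-04-20 is 2018-05-20.
Because 2018-05-20 is a Sunday, the deadline becomes 2018-05-18 (Friday).
The final due date is 2018-05-18.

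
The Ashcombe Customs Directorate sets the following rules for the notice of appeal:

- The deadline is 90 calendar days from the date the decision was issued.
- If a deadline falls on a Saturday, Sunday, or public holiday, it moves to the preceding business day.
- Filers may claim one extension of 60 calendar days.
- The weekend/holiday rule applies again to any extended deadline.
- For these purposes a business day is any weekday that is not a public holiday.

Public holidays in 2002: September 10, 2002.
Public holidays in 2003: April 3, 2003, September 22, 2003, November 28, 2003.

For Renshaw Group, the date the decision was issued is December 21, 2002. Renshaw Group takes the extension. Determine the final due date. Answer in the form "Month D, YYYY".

May 20, 2003

Adding 90 calendar days to December 21, 2002 gives March 21, 2003.
March 21, 2003 is a Friday and not a listed holiday, so it stands.
With the 60-day extension, March 21, 2003 becomes May 20, 2003.
May 20, 2003 falls on a Tuesday, which is a business day, so no adjustment is needed.
So the filing is due May 20, 2003.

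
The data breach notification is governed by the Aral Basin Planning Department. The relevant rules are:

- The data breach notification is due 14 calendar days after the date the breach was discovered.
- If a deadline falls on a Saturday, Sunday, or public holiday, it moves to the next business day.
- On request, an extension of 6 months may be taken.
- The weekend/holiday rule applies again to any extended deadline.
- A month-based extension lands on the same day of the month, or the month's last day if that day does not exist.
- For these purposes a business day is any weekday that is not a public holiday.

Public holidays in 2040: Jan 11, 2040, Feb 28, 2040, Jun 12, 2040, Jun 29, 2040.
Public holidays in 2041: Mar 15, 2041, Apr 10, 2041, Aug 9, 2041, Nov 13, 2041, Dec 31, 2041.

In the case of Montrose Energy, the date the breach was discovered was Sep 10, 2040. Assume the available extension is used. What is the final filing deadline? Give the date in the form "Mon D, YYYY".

From Sep 10, 2040, 14 calendar days later is Sep 24, 2040.
Sep 24, 2040 is a Monday and not a listed holiday, so it stands.
Add 6 months to Sep 24, 2040: Mar 24, 2041.
Mar 24, 2041 is a Sunday; the next business day is Mar 25, 2041 (Monday).
So the filing is due Mar 25, 2041.

Mar 25, 2041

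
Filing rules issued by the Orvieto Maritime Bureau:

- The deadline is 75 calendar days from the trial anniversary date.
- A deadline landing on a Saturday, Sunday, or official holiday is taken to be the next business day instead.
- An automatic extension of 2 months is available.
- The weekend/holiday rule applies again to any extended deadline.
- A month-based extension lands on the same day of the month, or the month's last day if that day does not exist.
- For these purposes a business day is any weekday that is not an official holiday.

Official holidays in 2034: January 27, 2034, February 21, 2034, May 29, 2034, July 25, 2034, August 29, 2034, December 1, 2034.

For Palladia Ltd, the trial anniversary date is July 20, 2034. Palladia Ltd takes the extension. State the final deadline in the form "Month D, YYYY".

December 4, 2034

Adding 75 calendar days to July 20, 2034 gives October 3, 2034.
October 3, 2034 is a Tuesday and not a listed holiday, so it stands.
Applying the 2 months extension: 2 months after October 3, 2034 is December 3, 2034.
December 3, 2034 falls on a Sunday. Rolling to the next business day gives December 4, 2034, a Monday.
The final due date is December 4, 2034.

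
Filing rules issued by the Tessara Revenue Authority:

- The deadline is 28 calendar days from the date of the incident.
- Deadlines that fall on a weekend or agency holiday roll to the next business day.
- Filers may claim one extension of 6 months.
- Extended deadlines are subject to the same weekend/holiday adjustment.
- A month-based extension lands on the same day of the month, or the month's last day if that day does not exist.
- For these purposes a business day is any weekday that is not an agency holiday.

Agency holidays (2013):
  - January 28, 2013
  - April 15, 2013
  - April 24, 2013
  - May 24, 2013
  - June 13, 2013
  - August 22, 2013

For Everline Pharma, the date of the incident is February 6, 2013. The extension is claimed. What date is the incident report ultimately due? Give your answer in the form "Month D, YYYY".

September 6, 2013

From February 6, 2013, 28 calendar days later is March 6, 2013.
March 6, 2013 falls on a Wednesday, which is a business day, so no adjustment is needed.
Applying the 6 months extension: 6 months after March 6, 2013 is September 6, 2013.
September 6, 2013 (Friday) is already a business day.
The final due date is September 6, 2013.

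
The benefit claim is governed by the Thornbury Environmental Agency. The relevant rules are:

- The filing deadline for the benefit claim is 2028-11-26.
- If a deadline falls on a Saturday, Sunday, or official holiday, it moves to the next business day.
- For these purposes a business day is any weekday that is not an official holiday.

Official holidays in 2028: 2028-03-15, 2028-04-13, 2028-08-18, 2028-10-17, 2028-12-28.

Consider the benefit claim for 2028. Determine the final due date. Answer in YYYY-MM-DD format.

2028-11-27

Start from the fixed due date, 2028-11-26.
2028-11-26 falls on a Sunday. Rolling to the next business day gives 2028-11-27, a Monday.
So the filing is due 2028-11-27.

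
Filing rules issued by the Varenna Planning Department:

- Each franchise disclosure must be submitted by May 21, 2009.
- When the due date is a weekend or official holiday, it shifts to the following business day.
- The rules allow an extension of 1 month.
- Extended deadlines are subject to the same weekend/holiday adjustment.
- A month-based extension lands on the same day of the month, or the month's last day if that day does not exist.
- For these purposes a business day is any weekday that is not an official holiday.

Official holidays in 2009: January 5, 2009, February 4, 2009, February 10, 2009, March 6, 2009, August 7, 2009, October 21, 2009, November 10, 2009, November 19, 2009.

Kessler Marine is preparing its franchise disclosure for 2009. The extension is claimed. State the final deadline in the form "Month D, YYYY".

June 22, 2009

The statutory due date is May 21, 2009.
May 21, 2009 (Thursday) is already a business day.
The 1 month extension carries May 21, 2009 to June 21, 2009.
June 21, 2009 is a Sunday, so it moves to the next business day, June 22, 2009 (Monday).
So the filing is due June 22, 2009.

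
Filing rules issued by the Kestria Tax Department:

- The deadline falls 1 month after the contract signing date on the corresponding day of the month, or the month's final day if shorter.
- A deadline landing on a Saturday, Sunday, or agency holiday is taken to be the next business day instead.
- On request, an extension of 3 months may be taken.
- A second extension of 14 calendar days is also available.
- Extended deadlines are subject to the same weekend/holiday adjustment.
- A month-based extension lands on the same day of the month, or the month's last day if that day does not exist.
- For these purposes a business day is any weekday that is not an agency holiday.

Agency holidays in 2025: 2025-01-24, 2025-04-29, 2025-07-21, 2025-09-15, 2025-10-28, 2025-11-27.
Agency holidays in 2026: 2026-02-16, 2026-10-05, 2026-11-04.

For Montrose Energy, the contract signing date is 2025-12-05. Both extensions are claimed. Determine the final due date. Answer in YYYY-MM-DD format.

Moving 1 month forward from 2025-12-05 on the corresponding day gives 2026-01-05.
Since 2026-01-05 is a Monday and not a holiday, the date is unchanged.
Applying the 3 months extension: 3 months after 2026-01-05 is 2026-04-05.
Because 2026-04-05 is a Sunday, the deadline becomes 2026-04-06 (Monday).
Add the 14 calendar-day extension to 2026-04-06: 2026-04-20.
2026-04-20 is a Monday and not a listed holiday, so it stands.
The final due date is 2026-04-20.

2026-04-20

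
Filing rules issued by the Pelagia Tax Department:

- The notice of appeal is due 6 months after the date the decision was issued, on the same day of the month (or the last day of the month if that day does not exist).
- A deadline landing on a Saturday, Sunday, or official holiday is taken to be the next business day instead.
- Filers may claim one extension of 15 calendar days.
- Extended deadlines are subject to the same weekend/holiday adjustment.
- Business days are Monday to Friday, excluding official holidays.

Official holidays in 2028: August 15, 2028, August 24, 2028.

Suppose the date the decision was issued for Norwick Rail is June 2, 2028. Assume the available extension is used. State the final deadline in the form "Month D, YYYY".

December 19, 2028

Moving 6 months forward from June 2, 2028 on the corresponding day gives December 2, 2028.
Because December 2, 2028 is a Saturday, the deadline becomes December 4, 2028 (Monday).
With the 15-day extension, December 4, 2028 becomes December 19, 2028.
Since December 19, 2028 is a Tuesday and not a holiday, the date is unchanged.
Final deadline: December 19, 2028.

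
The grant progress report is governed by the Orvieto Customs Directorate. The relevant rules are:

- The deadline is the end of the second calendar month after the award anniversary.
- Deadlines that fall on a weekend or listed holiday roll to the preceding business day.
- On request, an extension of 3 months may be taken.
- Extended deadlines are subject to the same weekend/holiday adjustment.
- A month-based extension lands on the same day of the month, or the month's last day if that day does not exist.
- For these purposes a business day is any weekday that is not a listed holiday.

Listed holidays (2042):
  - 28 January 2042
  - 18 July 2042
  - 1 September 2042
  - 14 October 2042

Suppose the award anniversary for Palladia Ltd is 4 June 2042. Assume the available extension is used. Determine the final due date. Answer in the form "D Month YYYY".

28 November 2042

2 months after 4 June 2042 is August 2042; that month ends on 31 August 2042.
31 August 2042 is a Sunday; the preceding business day is 29 August 2042 (Friday).
The 3 months extension carries 29 August 2042 to 29 November 2042.
29 November 2042 is a Saturday; the preceding business day is 28 November 2042 (Friday).
The final due date is 28 November 2042.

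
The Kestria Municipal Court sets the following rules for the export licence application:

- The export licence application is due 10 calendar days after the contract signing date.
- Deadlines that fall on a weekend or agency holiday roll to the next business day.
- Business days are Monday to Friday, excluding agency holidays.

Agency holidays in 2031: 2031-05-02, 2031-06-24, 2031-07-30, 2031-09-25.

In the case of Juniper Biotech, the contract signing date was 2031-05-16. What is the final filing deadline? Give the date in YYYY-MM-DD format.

10 calendar days after 2031-05-16 is 2031-05-26.
2031-05-26 falls on a Monday, which is a business day, so no adjustment is needed.
The final due date is 2031-05-26.

2031-05-26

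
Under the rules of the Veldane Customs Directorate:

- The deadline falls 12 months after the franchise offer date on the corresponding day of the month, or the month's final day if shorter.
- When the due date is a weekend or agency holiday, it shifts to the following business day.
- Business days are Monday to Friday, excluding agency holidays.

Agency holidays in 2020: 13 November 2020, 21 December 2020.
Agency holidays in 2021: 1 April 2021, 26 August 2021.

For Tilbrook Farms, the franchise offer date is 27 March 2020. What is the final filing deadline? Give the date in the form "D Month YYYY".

12 months from 27 March 2020 is 27 March 2021.
Because 27 March 2021 is a Saturday, the deadline becomes 29 March 2021 (Monday).
Final deadline: 29 March 2021.

29 March 2021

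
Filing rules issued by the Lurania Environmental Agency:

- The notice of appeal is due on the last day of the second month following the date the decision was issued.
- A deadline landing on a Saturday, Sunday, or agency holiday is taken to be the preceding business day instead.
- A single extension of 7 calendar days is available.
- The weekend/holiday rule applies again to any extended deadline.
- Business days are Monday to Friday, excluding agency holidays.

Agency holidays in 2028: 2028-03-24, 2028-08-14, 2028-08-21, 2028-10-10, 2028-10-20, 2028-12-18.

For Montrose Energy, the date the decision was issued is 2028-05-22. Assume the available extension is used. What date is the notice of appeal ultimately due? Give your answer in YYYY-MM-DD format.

2 months after 2028-05-22 falls in July 2028; the last day of that month is 2028-07-31.
Since 2028-07-31 is a Monday and not a holiday, the date is unchanged.
The 7-calendar-day extension moves the deadline from 2028-07-31 to 2028-08-07.
2028-08-07 (Monday) is already a business day.
Deadline: 2028-08-07.

2028-08-07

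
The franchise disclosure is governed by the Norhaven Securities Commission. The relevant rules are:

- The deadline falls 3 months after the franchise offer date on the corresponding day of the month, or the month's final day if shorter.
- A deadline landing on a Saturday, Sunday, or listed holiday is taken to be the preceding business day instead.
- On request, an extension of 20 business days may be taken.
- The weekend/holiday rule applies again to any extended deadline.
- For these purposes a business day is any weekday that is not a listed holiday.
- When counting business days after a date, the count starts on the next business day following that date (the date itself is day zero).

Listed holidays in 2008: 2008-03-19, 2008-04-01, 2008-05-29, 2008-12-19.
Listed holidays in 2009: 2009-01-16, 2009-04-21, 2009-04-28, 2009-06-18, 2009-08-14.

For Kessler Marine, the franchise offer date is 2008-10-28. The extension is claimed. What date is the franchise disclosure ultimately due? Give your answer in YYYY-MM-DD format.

3 months after 2008-10-28, on the same day of the month, is 2009-01-28.
2009-01-28 falls on a Wednesday, which is a business day, so no adjustment is needed.
Applying the 20-business-day extension: 20 business days after 2009-01-28 is 2009-02-25.
Since 2009-02-25 is a Wednesday and not a holiday, the date is unchanged.
The final due date is 2009-02-25.

2009-02-25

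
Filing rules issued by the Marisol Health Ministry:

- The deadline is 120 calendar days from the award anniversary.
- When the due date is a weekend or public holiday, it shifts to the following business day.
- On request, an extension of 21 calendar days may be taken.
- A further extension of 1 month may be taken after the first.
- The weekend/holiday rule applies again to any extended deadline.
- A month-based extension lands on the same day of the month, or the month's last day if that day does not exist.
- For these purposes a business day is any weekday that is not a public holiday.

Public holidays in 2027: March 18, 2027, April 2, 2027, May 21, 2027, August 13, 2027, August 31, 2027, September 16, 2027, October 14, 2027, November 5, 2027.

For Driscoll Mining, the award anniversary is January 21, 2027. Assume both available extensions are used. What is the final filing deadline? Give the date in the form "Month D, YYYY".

July 14, 2027

From January 21, 2027, 120 calendar days later is May 21, 2027.
May 21, 2027 is a listed holiday, so it moves to the next business day, May 24, 2027 (Monday).
The 21-calendar-day extension moves the deadline from May 24, 2027 to June 14, 2027.
June 14, 2027 falls on a Monday, which is a business day, so no adjustment is needed.
The 1 month extension carries June 14, 2027 to July 14, 2027.
July 14, 2027 falls on a Wednesday, which is a business day, so no adjustment is needed.
So the filing is due July 14, 2027.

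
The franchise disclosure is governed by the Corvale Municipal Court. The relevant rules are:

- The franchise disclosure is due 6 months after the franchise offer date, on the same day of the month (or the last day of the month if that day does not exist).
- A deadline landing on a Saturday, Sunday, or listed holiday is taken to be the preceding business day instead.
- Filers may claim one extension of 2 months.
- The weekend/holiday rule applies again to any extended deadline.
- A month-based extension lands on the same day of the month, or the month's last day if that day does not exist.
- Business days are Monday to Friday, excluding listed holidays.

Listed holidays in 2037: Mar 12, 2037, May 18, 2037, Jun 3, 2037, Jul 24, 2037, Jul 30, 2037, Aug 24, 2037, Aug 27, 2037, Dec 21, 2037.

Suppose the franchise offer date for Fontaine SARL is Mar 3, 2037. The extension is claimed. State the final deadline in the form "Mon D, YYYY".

6 months from Mar 3, 2037 is Sep 3, 2037.
Since Sep 3, 2037 is a Thursday and not a holiday, the date is unchanged.
Add 2 months to Sep 3, 2037: Nov 3, 2037.
Nov 3, 2037 (Tuesday) is already a business day.
So the filing is due Nov 3, 2037.

Nov 3, 2037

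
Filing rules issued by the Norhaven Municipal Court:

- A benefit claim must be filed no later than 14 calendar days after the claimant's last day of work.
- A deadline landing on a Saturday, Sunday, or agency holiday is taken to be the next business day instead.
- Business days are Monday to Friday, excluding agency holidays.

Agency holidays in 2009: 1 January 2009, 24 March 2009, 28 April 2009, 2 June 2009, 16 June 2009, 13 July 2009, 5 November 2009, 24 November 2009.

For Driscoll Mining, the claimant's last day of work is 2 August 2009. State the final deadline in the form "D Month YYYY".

17 August 2009

From 2 August 2009, 14 calendar days later is 16 August 2009.
Because 16 August 2009 is a Sunday, the deadline becomes 17 August 2009 (Monday).
Deadline: 17 August 2009.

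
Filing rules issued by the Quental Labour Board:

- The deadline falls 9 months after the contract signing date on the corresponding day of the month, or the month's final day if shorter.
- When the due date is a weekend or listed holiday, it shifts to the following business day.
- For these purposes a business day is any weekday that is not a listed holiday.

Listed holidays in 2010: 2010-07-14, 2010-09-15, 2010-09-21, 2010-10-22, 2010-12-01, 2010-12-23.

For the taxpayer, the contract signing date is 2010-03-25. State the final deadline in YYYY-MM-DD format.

9 months after 2010-03-25, on the same day of the month, is 2010-12-25.
2010-12-25 falls on a Saturday. Rolling to the next business day gives 2010-12-27, a Monday.
Final deadline: 2010-12-27.

2010-12-27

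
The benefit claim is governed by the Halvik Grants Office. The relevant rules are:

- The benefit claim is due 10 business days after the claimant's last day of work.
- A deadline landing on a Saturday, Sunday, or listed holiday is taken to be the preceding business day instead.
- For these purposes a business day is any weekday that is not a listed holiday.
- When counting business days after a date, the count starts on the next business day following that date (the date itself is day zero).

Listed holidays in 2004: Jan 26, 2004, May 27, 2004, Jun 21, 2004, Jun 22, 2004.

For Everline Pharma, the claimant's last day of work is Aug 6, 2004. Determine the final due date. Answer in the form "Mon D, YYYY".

Aug 20, 2004

10 business days after Aug 6, 2004, excluding weekends and holidays, is Aug 20, 2004.
Aug 20, 2004 (Friday) is already a business day.
Deadline: Aug 20, 2004.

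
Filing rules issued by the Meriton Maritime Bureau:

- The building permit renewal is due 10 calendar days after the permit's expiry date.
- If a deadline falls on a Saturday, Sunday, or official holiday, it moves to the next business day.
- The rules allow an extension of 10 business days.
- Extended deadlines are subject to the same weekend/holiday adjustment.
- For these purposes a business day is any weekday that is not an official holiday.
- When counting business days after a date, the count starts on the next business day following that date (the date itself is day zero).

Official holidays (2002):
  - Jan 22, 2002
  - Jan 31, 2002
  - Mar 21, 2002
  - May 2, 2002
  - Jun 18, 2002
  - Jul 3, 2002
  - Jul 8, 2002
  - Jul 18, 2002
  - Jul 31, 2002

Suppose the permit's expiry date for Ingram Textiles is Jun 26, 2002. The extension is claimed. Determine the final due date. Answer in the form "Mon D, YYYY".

Adding 10 calendar days to Jun 26, 2002 gives Jul 6, 2002.
Jul 6, 2002 is a Saturday, so it moves to the next business day, Jul 9, 2002 (Tuesday).
The 10-business-day extension runs from Jul 9, 2002 to Jul 24, 2002.
Jul 24, 2002 (Wednesday) is already a business day.
The final due date is Jul 24, 2002.

Jul 24, 2002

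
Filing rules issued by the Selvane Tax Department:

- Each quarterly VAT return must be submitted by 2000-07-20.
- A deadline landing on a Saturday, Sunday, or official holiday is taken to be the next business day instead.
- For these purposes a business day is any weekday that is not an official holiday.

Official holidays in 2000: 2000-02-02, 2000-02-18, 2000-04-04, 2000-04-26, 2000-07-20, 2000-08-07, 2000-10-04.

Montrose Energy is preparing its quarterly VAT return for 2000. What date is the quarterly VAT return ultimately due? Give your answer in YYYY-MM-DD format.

2000-07-21

The statutory due date is 2000-07-20.
2000-07-20 is a listed holiday, so it moves to the next business day, 2000-07-21 (Friday).
So the filing is due 2000-07-21.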